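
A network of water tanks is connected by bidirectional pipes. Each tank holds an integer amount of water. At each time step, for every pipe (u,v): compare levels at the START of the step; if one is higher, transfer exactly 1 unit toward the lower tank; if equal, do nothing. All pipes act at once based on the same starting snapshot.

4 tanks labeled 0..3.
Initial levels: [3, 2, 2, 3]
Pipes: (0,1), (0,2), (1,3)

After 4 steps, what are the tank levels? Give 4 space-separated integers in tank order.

Answer: 3 2 2 3

Derivation:
Step 1: flows [0->1,0->2,3->1] -> levels [1 4 3 2]
Step 2: flows [1->0,2->0,1->3] -> levels [3 2 2 3]
  -> period-2 cycle: step 2 state = step 0 state
  -> state at step 4: (4-0) mod 2 = 0, same as step 0 -> [3 2 2 3]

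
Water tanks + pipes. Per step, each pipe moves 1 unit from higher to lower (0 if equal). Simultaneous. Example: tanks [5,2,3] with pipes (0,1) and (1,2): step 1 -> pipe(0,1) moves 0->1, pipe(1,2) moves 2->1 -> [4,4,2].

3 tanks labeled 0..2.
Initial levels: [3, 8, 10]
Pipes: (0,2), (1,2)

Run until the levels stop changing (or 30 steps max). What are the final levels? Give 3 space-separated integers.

Step 1: flows [2->0,2->1] -> levels [4 9 8]
Step 2: flows [2->0,1->2] -> levels [5 8 8]
Step 3: flows [2->0,1=2] -> levels [6 8 7]
Step 4: flows [2->0,1->2] -> levels [7 7 7]
Step 5: flows [0=2,1=2] -> levels [7 7 7]
  -> stable (no change)

Answer: 7 7 7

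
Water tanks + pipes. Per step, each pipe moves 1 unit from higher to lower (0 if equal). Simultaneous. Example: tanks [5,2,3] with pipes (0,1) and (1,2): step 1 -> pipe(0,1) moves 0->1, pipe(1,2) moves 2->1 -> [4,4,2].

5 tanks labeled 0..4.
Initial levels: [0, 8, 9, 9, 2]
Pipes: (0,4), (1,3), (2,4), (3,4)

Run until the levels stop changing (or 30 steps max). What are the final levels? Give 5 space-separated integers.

Step 1: flows [4->0,3->1,2->4,3->4] -> levels [1 9 8 7 3]
Step 2: flows [4->0,1->3,2->4,3->4] -> levels [2 8 7 7 4]
Step 3: flows [4->0,1->3,2->4,3->4] -> levels [3 7 6 7 5]
Step 4: flows [4->0,1=3,2->4,3->4] -> levels [4 7 5 6 6]
Step 5: flows [4->0,1->3,4->2,3=4] -> levels [5 6 6 7 4]
Step 6: flows [0->4,3->1,2->4,3->4] -> levels [4 7 5 5 7]
Step 7: flows [4->0,1->3,4->2,4->3] -> levels [5 6 6 7 4]
  -> period-2 cycle: step 7 state = step 5 state; never stabilizes
  -> state at step 30: (30-5) mod 2 = 1, same as step 6 -> [4 7 5 5 7]

Answer: 4 7 5 5 7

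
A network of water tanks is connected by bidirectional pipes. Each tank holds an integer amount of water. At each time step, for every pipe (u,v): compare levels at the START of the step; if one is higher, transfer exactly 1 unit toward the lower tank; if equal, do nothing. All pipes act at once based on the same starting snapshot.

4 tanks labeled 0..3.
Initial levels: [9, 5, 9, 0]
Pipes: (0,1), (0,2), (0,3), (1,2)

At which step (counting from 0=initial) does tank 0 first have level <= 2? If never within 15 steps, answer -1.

Step 1: flows [0->1,0=2,0->3,2->1] -> levels [7 7 8 1]
Step 2: flows [0=1,2->0,0->3,2->1] -> levels [7 8 6 2]
Step 3: flows [1->0,0->2,0->3,1->2] -> levels [6 6 8 3]
Step 4: flows [0=1,2->0,0->3,2->1] -> levels [6 7 6 4]
Step 5: flows [1->0,0=2,0->3,1->2] -> levels [6 5 7 5]
Step 6: flows [0->1,2->0,0->3,2->1] -> levels [5 7 5 6]
Step 7: flows [1->0,0=2,3->0,1->2] -> levels [7 5 6 5]
Step 8: flows [0->1,0->2,0->3,2->1] -> levels [4 7 6 6]
Step 9: flows [1->0,2->0,3->0,1->2] -> levels [7 5 6 5]
  -> period-2 cycle (repeats step 7); tank 0 never drops to <=2
Tank 0 never reaches <=2 within 15 steps

Answer: -1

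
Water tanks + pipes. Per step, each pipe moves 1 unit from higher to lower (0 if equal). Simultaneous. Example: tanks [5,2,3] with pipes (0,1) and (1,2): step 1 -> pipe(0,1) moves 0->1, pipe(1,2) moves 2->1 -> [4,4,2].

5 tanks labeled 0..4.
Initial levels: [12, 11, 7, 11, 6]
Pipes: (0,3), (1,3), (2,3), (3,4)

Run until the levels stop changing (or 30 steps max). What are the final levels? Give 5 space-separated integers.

Step 1: flows [0->3,1=3,3->2,3->4] -> levels [11 11 8 10 7]
Step 2: flows [0->3,1->3,3->2,3->4] -> levels [10 10 9 10 8]
Step 3: flows [0=3,1=3,3->2,3->4] -> levels [10 10 10 8 9]
Step 4: flows [0->3,1->3,2->3,4->3] -> levels [9 9 9 12 8]
Step 5: flows [3->0,3->1,3->2,3->4] -> levels [10 10 10 8 9]
  -> period-2 cycle: step 5 state = step 3 state; never stabilizes
  -> state at step 30: (30-3) mod 2 = 1, same as step 4 -> [9 9 9 12 8]

Answer: 9 9 9 12 8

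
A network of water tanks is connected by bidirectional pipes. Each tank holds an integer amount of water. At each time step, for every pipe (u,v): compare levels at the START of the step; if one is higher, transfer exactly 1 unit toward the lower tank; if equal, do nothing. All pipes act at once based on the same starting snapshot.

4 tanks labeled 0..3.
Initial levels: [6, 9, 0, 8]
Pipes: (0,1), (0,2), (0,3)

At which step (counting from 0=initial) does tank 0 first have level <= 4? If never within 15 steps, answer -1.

Answer: 5

Derivation:
Step 1: flows [1->0,0->2,3->0] -> levels [7 8 1 7]
Step 2: flows [1->0,0->2,0=3] -> levels [7 7 2 7]
Step 3: flows [0=1,0->2,0=3] -> levels [6 7 3 7]
Step 4: flows [1->0,0->2,3->0] -> levels [7 6 4 6]
Step 5: flows [0->1,0->2,0->3] -> levels [4 7 5 7]
Tank 0 first reaches <=4 at step 5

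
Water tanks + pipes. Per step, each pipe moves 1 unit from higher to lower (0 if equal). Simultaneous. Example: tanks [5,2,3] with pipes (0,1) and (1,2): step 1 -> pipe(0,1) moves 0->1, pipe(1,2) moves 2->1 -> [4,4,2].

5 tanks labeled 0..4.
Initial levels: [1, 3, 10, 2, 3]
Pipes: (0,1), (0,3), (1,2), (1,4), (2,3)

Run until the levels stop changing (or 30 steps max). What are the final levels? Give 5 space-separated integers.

Step 1: flows [1->0,3->0,2->1,1=4,2->3] -> levels [3 3 8 2 3]
Step 2: flows [0=1,0->3,2->1,1=4,2->3] -> levels [2 4 6 4 3]
Step 3: flows [1->0,3->0,2->1,1->4,2->3] -> levels [4 3 4 4 4]
Step 4: flows [0->1,0=3,2->1,4->1,2=3] -> levels [3 6 3 4 3]
Step 5: flows [1->0,3->0,1->2,1->4,3->2] -> levels [5 3 5 2 4]
Step 6: flows [0->1,0->3,2->1,4->1,2->3] -> levels [3 6 3 4 3]
  -> period-2 cycle: step 6 state = step 4 state; never stabilizes
  -> state at step 30: (30-4) mod 2 = 0, same as step 4 -> [3 6 3 4 3]

Answer: 3 6 3 4 3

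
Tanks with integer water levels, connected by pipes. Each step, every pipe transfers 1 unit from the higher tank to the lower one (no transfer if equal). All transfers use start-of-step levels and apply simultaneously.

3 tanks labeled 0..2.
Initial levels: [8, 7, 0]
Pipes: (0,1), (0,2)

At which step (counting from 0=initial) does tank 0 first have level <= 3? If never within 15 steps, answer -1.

Step 1: flows [0->1,0->2] -> levels [6 8 1]
Step 2: flows [1->0,0->2] -> levels [6 7 2]
Step 3: flows [1->0,0->2] -> levels [6 6 3]
Step 4: flows [0=1,0->2] -> levels [5 6 4]
Step 5: flows [1->0,0->2] -> levels [5 5 5]
Step 6: flows [0=1,0=2] -> levels [5 5 5]
  -> stable; tank 0 stays at 5 > 3
Tank 0 never reaches <=3 within 15 steps

Answer: -1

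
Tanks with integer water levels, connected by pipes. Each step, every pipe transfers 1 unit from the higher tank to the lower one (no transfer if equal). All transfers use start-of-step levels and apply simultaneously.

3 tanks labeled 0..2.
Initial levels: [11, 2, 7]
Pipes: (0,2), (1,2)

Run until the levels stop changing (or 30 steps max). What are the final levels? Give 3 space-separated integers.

Answer: 6 6 8

Derivation:
Step 1: flows [0->2,2->1] -> levels [10 3 7]
Step 2: flows [0->2,2->1] -> levels [9 4 7]
Step 3: flows [0->2,2->1] -> levels [8 5 7]
Step 4: flows [0->2,2->1] -> levels [7 6 7]
Step 5: flows [0=2,2->1] -> levels [7 7 6]
Step 6: flows [0->2,1->2] -> levels [6 6 8]
Step 7: flows [2->0,2->1] -> levels [7 7 6]
  -> period-2 cycle: step 7 state = step 5 state; never stabilizes
  -> state at step 30: (30-5) mod 2 = 1, same as step 6 -> [6 6 8]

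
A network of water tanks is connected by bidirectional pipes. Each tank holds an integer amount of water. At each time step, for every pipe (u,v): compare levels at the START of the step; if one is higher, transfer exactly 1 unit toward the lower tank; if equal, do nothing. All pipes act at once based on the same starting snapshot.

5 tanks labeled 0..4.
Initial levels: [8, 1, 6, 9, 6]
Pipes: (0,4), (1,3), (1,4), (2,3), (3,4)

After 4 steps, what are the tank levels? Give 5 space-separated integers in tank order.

Step 1: flows [0->4,3->1,4->1,3->2,3->4] -> levels [7 3 7 6 7]
Step 2: flows [0=4,3->1,4->1,2->3,4->3] -> levels [7 5 6 7 5]
Step 3: flows [0->4,3->1,1=4,3->2,3->4] -> levels [6 6 7 4 7]
Step 4: flows [4->0,1->3,4->1,2->3,4->3] -> levels [7 6 6 7 4]

Answer: 7 6 6 7 4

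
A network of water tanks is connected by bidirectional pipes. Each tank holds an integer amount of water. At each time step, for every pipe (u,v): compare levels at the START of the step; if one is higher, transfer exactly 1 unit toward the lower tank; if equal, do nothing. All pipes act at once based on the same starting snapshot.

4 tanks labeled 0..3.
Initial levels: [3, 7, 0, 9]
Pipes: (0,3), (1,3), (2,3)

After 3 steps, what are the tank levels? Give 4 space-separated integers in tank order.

Step 1: flows [3->0,3->1,3->2] -> levels [4 8 1 6]
Step 2: flows [3->0,1->3,3->2] -> levels [5 7 2 5]
Step 3: flows [0=3,1->3,3->2] -> levels [5 6 3 5]

Answer: 5 6 3 5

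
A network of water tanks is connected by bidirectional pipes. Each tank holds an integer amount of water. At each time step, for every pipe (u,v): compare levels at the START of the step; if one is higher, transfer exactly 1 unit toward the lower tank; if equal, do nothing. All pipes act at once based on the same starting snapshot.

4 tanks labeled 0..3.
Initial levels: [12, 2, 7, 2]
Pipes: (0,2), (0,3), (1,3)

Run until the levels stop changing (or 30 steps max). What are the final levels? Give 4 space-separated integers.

Step 1: flows [0->2,0->3,1=3] -> levels [10 2 8 3]
Step 2: flows [0->2,0->3,3->1] -> levels [8 3 9 3]
Step 3: flows [2->0,0->3,1=3] -> levels [8 3 8 4]
Step 4: flows [0=2,0->3,3->1] -> levels [7 4 8 4]
Step 5: flows [2->0,0->3,1=3] -> levels [7 4 7 5]
Step 6: flows [0=2,0->3,3->1] -> levels [6 5 7 5]
Step 7: flows [2->0,0->3,1=3] -> levels [6 5 6 6]
Step 8: flows [0=2,0=3,3->1] -> levels [6 6 6 5]
Step 9: flows [0=2,0->3,1->3] -> levels [5 5 6 7]
Step 10: flows [2->0,3->0,3->1] -> levels [7 6 5 5]
Step 11: flows [0->2,0->3,1->3] -> levels [5 5 6 7]
  -> period-2 cycle: step 11 state = step 9 state; never stabilizes
  -> state at step 30: (30-9) mod 2 = 1, same as step 10 -> [7 6 5 5]

Answer: 7 6 5 5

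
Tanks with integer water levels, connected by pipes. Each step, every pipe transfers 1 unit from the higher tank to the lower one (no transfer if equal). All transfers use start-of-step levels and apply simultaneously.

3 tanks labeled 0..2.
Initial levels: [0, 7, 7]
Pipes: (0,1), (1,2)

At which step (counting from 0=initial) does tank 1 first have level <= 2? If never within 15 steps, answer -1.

Step 1: flows [1->0,1=2] -> levels [1 6 7]
Step 2: flows [1->0,2->1] -> levels [2 6 6]
Step 3: flows [1->0,1=2] -> levels [3 5 6]
Step 4: flows [1->0,2->1] -> levels [4 5 5]
Step 5: flows [1->0,1=2] -> levels [5 4 5]
Step 6: flows [0->1,2->1] -> levels [4 6 4]
Step 7: flows [1->0,1->2] -> levels [5 4 5]
  -> period-2 cycle (repeats step 5); tank 1 never drops to <=2
Tank 1 never reaches <=2 within 15 steps

Answer: -1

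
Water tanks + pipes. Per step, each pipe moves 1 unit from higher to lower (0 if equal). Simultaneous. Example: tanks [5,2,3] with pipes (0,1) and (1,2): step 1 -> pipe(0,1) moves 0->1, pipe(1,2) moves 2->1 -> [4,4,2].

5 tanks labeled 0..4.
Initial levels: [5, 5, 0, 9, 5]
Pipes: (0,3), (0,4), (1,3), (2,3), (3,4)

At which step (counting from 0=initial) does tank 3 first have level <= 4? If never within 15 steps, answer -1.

Step 1: flows [3->0,0=4,3->1,3->2,3->4] -> levels [6 6 1 5 6]
Step 2: flows [0->3,0=4,1->3,3->2,4->3] -> levels [5 5 2 7 5]
Step 3: flows [3->0,0=4,3->1,3->2,3->4] -> levels [6 6 3 3 6]
Tank 3 first reaches <=4 at step 3

Answer: 3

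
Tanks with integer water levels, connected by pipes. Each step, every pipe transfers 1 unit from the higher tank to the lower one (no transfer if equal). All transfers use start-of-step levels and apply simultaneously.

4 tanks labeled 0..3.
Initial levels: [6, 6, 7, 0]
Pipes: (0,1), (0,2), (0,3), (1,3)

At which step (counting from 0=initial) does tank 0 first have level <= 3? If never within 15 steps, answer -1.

Step 1: flows [0=1,2->0,0->3,1->3] -> levels [6 5 6 2]
Step 2: flows [0->1,0=2,0->3,1->3] -> levels [4 5 6 4]
Step 3: flows [1->0,2->0,0=3,1->3] -> levels [6 3 5 5]
Step 4: flows [0->1,0->2,0->3,3->1] -> levels [3 5 6 5]
Tank 0 first reaches <=3 at step 4

Answer: 4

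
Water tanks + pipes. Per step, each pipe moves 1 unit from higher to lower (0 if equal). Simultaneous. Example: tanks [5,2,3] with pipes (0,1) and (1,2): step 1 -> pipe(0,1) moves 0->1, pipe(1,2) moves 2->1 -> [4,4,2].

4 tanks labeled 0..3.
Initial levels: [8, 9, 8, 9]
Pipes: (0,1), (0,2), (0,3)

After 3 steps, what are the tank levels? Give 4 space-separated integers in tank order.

Step 1: flows [1->0,0=2,3->0] -> levels [10 8 8 8]
Step 2: flows [0->1,0->2,0->3] -> levels [7 9 9 9]
Step 3: flows [1->0,2->0,3->0] -> levels [10 8 8 8]

Answer: 10 8 8 8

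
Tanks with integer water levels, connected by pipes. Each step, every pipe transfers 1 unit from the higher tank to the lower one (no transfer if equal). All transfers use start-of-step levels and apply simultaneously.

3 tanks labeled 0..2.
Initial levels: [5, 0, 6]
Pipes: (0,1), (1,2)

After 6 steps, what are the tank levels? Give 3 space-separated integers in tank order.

Answer: 3 5 3

Derivation:
Step 1: flows [0->1,2->1] -> levels [4 2 5]
Step 2: flows [0->1,2->1] -> levels [3 4 4]
Step 3: flows [1->0,1=2] -> levels [4 3 4]
Step 4: flows [0->1,2->1] -> levels [3 5 3]
Step 5: flows [1->0,1->2] -> levels [4 3 4]
  -> period-2 cycle: step 5 state = step 3 state
  -> state at step 6: (6-3) mod 2 = 1, same as step 4 -> [3 5 3]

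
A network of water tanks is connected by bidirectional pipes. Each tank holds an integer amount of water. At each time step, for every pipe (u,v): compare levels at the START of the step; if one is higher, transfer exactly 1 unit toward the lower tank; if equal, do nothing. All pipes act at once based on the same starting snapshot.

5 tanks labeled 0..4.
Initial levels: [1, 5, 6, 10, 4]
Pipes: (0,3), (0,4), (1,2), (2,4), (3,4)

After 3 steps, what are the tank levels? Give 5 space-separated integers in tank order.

Step 1: flows [3->0,4->0,2->1,2->4,3->4] -> levels [3 6 4 8 5]
Step 2: flows [3->0,4->0,1->2,4->2,3->4] -> levels [5 5 6 6 4]
Step 3: flows [3->0,0->4,2->1,2->4,3->4] -> levels [5 6 4 4 7]

Answer: 5 6 4 4 7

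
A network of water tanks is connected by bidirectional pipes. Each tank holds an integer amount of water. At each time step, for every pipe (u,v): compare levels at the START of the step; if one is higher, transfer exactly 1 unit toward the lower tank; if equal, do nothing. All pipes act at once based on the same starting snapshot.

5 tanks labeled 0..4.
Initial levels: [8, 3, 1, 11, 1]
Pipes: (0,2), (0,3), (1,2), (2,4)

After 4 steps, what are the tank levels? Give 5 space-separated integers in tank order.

Step 1: flows [0->2,3->0,1->2,2=4] -> levels [8 2 3 10 1]
Step 2: flows [0->2,3->0,2->1,2->4] -> levels [8 3 2 9 2]
Step 3: flows [0->2,3->0,1->2,2=4] -> levels [8 2 4 8 2]
Step 4: flows [0->2,0=3,2->1,2->4] -> levels [7 3 3 8 3]

Answer: 7 3 3 8 3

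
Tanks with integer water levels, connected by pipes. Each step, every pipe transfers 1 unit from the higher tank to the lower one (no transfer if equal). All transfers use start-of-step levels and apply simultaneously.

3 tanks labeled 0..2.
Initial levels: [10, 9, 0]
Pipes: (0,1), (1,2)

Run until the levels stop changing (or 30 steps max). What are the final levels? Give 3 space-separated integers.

Step 1: flows [0->1,1->2] -> levels [9 9 1]
Step 2: flows [0=1,1->2] -> levels [9 8 2]
Step 3: flows [0->1,1->2] -> levels [8 8 3]
Step 4: flows [0=1,1->2] -> levels [8 7 4]
Step 5: flows [0->1,1->2] -> levels [7 7 5]
Step 6: flows [0=1,1->2] -> levels [7 6 6]
Step 7: flows [0->1,1=2] -> levels [6 7 6]
Step 8: flows [1->0,1->2] -> levels [7 5 7]
Step 9: flows [0->1,2->1] -> levels [6 7 6]
  -> period-2 cycle: step 9 state = step 7 state; never stabilizes
  -> state at step 30: (30-7) mod 2 = 1, same as step 8 -> [7 5 7]

Answer: 7 5 7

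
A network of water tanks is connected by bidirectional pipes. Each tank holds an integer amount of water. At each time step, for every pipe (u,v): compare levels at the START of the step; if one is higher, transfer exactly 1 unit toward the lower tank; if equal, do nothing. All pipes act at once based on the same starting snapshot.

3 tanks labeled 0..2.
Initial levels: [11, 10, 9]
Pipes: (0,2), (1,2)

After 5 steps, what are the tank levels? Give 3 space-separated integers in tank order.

Answer: 10 9 11

Derivation:
Step 1: flows [0->2,1->2] -> levels [10 9 11]
Step 2: flows [2->0,2->1] -> levels [11 10 9]
  -> period-2 cycle: step 2 state = step 0 state
  -> state at step 5: (5-0) mod 2 = 1, same as step 1 -> [10 9 11]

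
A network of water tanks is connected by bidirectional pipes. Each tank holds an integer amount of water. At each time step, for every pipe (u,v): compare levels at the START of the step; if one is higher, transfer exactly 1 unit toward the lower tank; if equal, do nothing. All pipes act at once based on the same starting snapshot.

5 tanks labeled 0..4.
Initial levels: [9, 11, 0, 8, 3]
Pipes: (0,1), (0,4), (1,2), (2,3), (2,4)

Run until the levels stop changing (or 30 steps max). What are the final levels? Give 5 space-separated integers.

Step 1: flows [1->0,0->4,1->2,3->2,4->2] -> levels [9 9 3 7 3]
Step 2: flows [0=1,0->4,1->2,3->2,2=4] -> levels [8 8 5 6 4]
Step 3: flows [0=1,0->4,1->2,3->2,2->4] -> levels [7 7 6 5 6]
Step 4: flows [0=1,0->4,1->2,2->3,2=4] -> levels [6 6 6 6 7]
Step 5: flows [0=1,4->0,1=2,2=3,4->2] -> levels [7 6 7 6 5]
Step 6: flows [0->1,0->4,2->1,2->3,2->4] -> levels [5 8 4 7 7]
Step 7: flows [1->0,4->0,1->2,3->2,4->2] -> levels [7 6 7 6 5]
  -> period-2 cycle: step 7 state = step 5 state; never stabilizes
  -> state at step 30: (30-5) mod 2 = 1, same as step 6 -> [5 8 4 7 7]

Answer: 5 8 4 7 7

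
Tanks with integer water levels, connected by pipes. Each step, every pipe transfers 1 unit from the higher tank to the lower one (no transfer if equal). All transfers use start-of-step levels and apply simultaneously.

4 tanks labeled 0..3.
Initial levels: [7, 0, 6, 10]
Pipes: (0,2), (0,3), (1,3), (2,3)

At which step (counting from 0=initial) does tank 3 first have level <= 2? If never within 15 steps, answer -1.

Answer: -1

Derivation:
Step 1: flows [0->2,3->0,3->1,3->2] -> levels [7 1 8 7]
Step 2: flows [2->0,0=3,3->1,2->3] -> levels [8 2 6 7]
Step 3: flows [0->2,0->3,3->1,3->2] -> levels [6 3 8 6]
Step 4: flows [2->0,0=3,3->1,2->3] -> levels [7 4 6 6]
Step 5: flows [0->2,0->3,3->1,2=3] -> levels [5 5 7 6]
Step 6: flows [2->0,3->0,3->1,2->3] -> levels [7 6 5 5]
Step 7: flows [0->2,0->3,1->3,2=3] -> levels [5 5 6 7]
Step 8: flows [2->0,3->0,3->1,3->2] -> levels [7 6 6 4]
Step 9: flows [0->2,0->3,1->3,2->3] -> levels [5 5 6 7]
  -> period-2 cycle (repeats step 7); tank 3 never drops to <=2
Tank 3 never reaches <=2 within 15 steps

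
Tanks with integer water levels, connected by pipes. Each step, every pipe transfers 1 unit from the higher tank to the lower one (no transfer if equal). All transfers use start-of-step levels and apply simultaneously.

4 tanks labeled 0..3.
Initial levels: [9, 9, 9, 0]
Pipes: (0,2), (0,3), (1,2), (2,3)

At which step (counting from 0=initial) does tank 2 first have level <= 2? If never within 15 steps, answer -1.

Answer: -1

Derivation:
Step 1: flows [0=2,0->3,1=2,2->3] -> levels [8 9 8 2]
Step 2: flows [0=2,0->3,1->2,2->3] -> levels [7 8 8 4]
Step 3: flows [2->0,0->3,1=2,2->3] -> levels [7 8 6 6]
Step 4: flows [0->2,0->3,1->2,2=3] -> levels [5 7 8 7]
Step 5: flows [2->0,3->0,2->1,2->3] -> levels [7 8 5 7]
Step 6: flows [0->2,0=3,1->2,3->2] -> levels [6 7 8 6]
Step 7: flows [2->0,0=3,2->1,2->3] -> levels [7 8 5 7]
  -> period-2 cycle (repeats step 5); tank 2 never drops to <=2
Tank 2 never reaches <=2 within 15 steps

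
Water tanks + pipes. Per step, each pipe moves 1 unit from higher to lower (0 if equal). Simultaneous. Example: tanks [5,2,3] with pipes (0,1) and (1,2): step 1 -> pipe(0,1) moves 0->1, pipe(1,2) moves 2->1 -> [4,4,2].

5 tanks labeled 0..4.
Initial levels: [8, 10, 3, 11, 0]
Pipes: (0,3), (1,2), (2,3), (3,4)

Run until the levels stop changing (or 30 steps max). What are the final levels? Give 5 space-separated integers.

Answer: 6 8 6 7 5

Derivation:
Step 1: flows [3->0,1->2,3->2,3->4] -> levels [9 9 5 8 1]
Step 2: flows [0->3,1->2,3->2,3->4] -> levels [8 8 7 7 2]
Step 3: flows [0->3,1->2,2=3,3->4] -> levels [7 7 8 7 3]
Step 4: flows [0=3,2->1,2->3,3->4] -> levels [7 8 6 7 4]
Step 5: flows [0=3,1->2,3->2,3->4] -> levels [7 7 8 5 5]
Step 6: flows [0->3,2->1,2->3,3=4] -> levels [6 8 6 7 5]
Step 7: flows [3->0,1->2,3->2,3->4] -> levels [7 7 8 4 6]
Step 8: flows [0->3,2->1,2->3,4->3] -> levels [6 8 6 7 5]
  -> period-2 cycle: step 8 state = step 6 state; never stabilizes
  -> state at step 30: (30-6) mod 2 = 0, same as step 6 -> [6 8 6 7 5]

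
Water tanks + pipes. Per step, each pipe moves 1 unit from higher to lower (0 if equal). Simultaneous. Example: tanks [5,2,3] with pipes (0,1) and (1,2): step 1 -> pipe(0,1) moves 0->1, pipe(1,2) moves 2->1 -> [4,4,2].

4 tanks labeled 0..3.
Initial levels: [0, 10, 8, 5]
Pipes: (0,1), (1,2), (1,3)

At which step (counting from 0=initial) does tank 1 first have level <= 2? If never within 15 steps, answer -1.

Step 1: flows [1->0,1->2,1->3] -> levels [1 7 9 6]
Step 2: flows [1->0,2->1,1->3] -> levels [2 6 8 7]
Step 3: flows [1->0,2->1,3->1] -> levels [3 7 7 6]
Step 4: flows [1->0,1=2,1->3] -> levels [4 5 7 7]
Step 5: flows [1->0,2->1,3->1] -> levels [5 6 6 6]
Step 6: flows [1->0,1=2,1=3] -> levels [6 5 6 6]
Step 7: flows [0->1,2->1,3->1] -> levels [5 8 5 5]
Step 8: flows [1->0,1->2,1->3] -> levels [6 5 6 6]
  -> period-2 cycle (repeats step 6); tank 1 never drops to <=2
Tank 1 never reaches <=2 within 15 steps

Answer: -1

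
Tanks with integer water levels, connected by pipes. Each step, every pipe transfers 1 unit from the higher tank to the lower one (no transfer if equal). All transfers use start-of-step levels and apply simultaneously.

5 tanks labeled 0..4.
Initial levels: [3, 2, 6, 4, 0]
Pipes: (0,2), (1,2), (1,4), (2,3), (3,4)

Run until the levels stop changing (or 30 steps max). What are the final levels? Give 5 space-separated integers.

Answer: 3 2 4 2 4

Derivation:
Step 1: flows [2->0,2->1,1->4,2->3,3->4] -> levels [4 2 3 4 2]
Step 2: flows [0->2,2->1,1=4,3->2,3->4] -> levels [3 3 4 2 3]
Step 3: flows [2->0,2->1,1=4,2->3,4->3] -> levels [4 4 1 4 2]
Step 4: flows [0->2,1->2,1->4,3->2,3->4] -> levels [3 2 4 2 4]
Step 5: flows [2->0,2->1,4->1,2->3,4->3] -> levels [4 4 1 4 2]
  -> period-2 cycle: step 5 state = step 3 state; never stabilizes
  -> state at step 30: (30-3) mod 2 = 1, same as step 4 -> [3 2 4 2 4]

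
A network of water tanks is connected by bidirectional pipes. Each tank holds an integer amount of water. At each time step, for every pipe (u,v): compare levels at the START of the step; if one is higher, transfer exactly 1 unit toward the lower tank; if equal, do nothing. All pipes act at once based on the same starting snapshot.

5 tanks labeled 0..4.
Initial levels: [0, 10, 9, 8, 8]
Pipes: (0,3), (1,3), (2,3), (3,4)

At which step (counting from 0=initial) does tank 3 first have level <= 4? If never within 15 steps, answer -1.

Step 1: flows [3->0,1->3,2->3,3=4] -> levels [1 9 8 9 8]
Step 2: flows [3->0,1=3,3->2,3->4] -> levels [2 9 9 6 9]
Step 3: flows [3->0,1->3,2->3,4->3] -> levels [3 8 8 8 8]
Step 4: flows [3->0,1=3,2=3,3=4] -> levels [4 8 8 7 8]
Step 5: flows [3->0,1->3,2->3,4->3] -> levels [5 7 7 9 7]
Step 6: flows [3->0,3->1,3->2,3->4] -> levels [6 8 8 5 8]
Step 7: flows [0->3,1->3,2->3,4->3] -> levels [5 7 7 9 7]
  -> period-2 cycle (repeats step 5); tank 3 never drops to <=4
Tank 3 never reaches <=4 within 15 steps

Answer: -1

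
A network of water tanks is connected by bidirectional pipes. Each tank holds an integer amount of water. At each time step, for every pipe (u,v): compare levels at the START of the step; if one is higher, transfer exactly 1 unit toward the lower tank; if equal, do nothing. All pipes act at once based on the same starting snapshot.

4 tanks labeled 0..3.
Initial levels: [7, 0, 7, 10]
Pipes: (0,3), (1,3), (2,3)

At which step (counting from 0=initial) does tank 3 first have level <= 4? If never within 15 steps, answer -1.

Answer: 6

Derivation:
Step 1: flows [3->0,3->1,3->2] -> levels [8 1 8 7]
Step 2: flows [0->3,3->1,2->3] -> levels [7 2 7 8]
Step 3: flows [3->0,3->1,3->2] -> levels [8 3 8 5]
Step 4: flows [0->3,3->1,2->3] -> levels [7 4 7 6]
Step 5: flows [0->3,3->1,2->3] -> levels [6 5 6 7]
Step 6: flows [3->0,3->1,3->2] -> levels [7 6 7 4]
Tank 3 first reaches <=4 at step 6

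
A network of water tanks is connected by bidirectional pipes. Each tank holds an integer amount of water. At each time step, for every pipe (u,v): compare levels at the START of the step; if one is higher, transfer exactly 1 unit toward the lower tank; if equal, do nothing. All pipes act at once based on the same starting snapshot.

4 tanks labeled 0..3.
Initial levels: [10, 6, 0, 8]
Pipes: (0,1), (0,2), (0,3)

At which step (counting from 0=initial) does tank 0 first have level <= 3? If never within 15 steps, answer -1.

Answer: -1

Derivation:
Step 1: flows [0->1,0->2,0->3] -> levels [7 7 1 9]
Step 2: flows [0=1,0->2,3->0] -> levels [7 7 2 8]
Step 3: flows [0=1,0->2,3->0] -> levels [7 7 3 7]
Step 4: flows [0=1,0->2,0=3] -> levels [6 7 4 7]
Step 5: flows [1->0,0->2,3->0] -> levels [7 6 5 6]
Step 6: flows [0->1,0->2,0->3] -> levels [4 7 6 7]
Step 7: flows [1->0,2->0,3->0] -> levels [7 6 5 6]
  -> period-2 cycle (repeats step 5); tank 0 never drops to <=3
Tank 0 never reaches <=3 within 15 steps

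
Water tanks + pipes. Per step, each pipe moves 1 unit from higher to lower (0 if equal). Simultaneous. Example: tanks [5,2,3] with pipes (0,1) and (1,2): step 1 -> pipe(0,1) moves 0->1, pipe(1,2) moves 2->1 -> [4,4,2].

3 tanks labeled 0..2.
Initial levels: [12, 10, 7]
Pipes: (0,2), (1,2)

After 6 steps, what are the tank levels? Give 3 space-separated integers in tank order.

Answer: 9 9 11

Derivation:
Step 1: flows [0->2,1->2] -> levels [11 9 9]
Step 2: flows [0->2,1=2] -> levels [10 9 10]
Step 3: flows [0=2,2->1] -> levels [10 10 9]
Step 4: flows [0->2,1->2] -> levels [9 9 11]
Step 5: flows [2->0,2->1] -> levels [10 10 9]
  -> period-2 cycle: step 5 state = step 3 state
  -> state at step 6: (6-3) mod 2 = 1, same as step 4 -> [9 9 11]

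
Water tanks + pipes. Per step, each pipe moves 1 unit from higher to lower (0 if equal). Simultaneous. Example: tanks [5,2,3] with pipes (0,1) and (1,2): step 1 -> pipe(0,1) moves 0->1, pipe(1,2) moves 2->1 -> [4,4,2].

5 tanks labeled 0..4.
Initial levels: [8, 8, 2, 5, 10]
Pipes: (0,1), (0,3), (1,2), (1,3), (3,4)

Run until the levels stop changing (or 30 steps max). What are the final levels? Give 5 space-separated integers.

Answer: 6 8 6 5 8

Derivation:
Step 1: flows [0=1,0->3,1->2,1->3,4->3] -> levels [7 6 3 8 9]
Step 2: flows [0->1,3->0,1->2,3->1,4->3] -> levels [7 7 4 7 8]
Step 3: flows [0=1,0=3,1->2,1=3,4->3] -> levels [7 6 5 8 7]
Step 4: flows [0->1,3->0,1->2,3->1,3->4] -> levels [7 7 6 5 8]
Step 5: flows [0=1,0->3,1->2,1->3,4->3] -> levels [6 5 7 8 7]
Step 6: flows [0->1,3->0,2->1,3->1,3->4] -> levels [6 8 6 5 8]
Step 7: flows [1->0,0->3,1->2,1->3,4->3] -> levels [6 5 7 8 7]
  -> period-2 cycle: step 7 state = step 5 state; never stabilizes
  -> state at step 30: (30-5) mod 2 = 1, same as step 6 -> [6 8 6 5 8]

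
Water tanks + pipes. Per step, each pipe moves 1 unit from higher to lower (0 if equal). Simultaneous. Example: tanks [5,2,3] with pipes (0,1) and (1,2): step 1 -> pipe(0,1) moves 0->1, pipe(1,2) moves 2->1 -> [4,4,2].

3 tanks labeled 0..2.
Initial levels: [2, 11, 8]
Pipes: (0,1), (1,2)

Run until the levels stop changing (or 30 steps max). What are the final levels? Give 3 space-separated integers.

Step 1: flows [1->0,1->2] -> levels [3 9 9]
Step 2: flows [1->0,1=2] -> levels [4 8 9]
Step 3: flows [1->0,2->1] -> levels [5 8 8]
Step 4: flows [1->0,1=2] -> levels [6 7 8]
Step 5: flows [1->0,2->1] -> levels [7 7 7]
Step 6: flows [0=1,1=2] -> levels [7 7 7]
  -> stable (no change)

Answer: 7 7 7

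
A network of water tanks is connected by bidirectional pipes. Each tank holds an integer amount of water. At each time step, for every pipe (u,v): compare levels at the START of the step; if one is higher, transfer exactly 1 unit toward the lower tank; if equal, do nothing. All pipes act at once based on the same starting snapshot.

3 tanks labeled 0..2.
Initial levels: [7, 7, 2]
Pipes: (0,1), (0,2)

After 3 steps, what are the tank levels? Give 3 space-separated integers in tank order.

Step 1: flows [0=1,0->2] -> levels [6 7 3]
Step 2: flows [1->0,0->2] -> levels [6 6 4]
Step 3: flows [0=1,0->2] -> levels [5 6 5]

Answer: 5 6 5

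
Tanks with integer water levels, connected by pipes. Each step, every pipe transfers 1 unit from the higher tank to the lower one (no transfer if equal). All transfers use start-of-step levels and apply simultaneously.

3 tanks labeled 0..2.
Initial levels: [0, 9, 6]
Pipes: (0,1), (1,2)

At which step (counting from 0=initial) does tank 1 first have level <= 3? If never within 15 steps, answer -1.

Answer: -1

Derivation:
Step 1: flows [1->0,1->2] -> levels [1 7 7]
Step 2: flows [1->0,1=2] -> levels [2 6 7]
Step 3: flows [1->0,2->1] -> levels [3 6 6]
Step 4: flows [1->0,1=2] -> levels [4 5 6]
Step 5: flows [1->0,2->1] -> levels [5 5 5]
Step 6: flows [0=1,1=2] -> levels [5 5 5]
  -> stable; tank 1 stays at 5 > 3
Tank 1 never reaches <=3 within 15 steps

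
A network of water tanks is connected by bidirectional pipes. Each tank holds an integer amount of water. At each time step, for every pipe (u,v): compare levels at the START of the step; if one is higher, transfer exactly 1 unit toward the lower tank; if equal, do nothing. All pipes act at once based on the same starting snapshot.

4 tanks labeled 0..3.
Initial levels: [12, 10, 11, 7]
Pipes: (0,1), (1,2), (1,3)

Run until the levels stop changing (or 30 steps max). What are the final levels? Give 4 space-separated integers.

Answer: 11 8 11 10

Derivation:
Step 1: flows [0->1,2->1,1->3] -> levels [11 11 10 8]
Step 2: flows [0=1,1->2,1->3] -> levels [11 9 11 9]
Step 3: flows [0->1,2->1,1=3] -> levels [10 11 10 9]
Step 4: flows [1->0,1->2,1->3] -> levels [11 8 11 10]
Step 5: flows [0->1,2->1,3->1] -> levels [10 11 10 9]
  -> period-2 cycle: step 5 state = step 3 state; never stabilizes
  -> state at step 30: (30-3) mod 2 = 1, same as step 4 -> [11 8 11 10]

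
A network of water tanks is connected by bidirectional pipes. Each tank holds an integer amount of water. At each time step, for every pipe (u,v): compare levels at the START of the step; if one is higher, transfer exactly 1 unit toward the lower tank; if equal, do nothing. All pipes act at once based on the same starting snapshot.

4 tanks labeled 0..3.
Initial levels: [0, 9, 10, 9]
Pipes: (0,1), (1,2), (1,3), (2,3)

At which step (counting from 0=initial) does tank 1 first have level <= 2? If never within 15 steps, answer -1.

Answer: -1

Derivation:
Step 1: flows [1->0,2->1,1=3,2->3] -> levels [1 9 8 10]
Step 2: flows [1->0,1->2,3->1,3->2] -> levels [2 8 10 8]
Step 3: flows [1->0,2->1,1=3,2->3] -> levels [3 8 8 9]
Step 4: flows [1->0,1=2,3->1,3->2] -> levels [4 8 9 7]
Step 5: flows [1->0,2->1,1->3,2->3] -> levels [5 7 7 9]
Step 6: flows [1->0,1=2,3->1,3->2] -> levels [6 7 8 7]
Step 7: flows [1->0,2->1,1=3,2->3] -> levels [7 7 6 8]
Step 8: flows [0=1,1->2,3->1,3->2] -> levels [7 7 8 6]
Step 9: flows [0=1,2->1,1->3,2->3] -> levels [7 7 6 8]
  -> period-2 cycle (repeats step 7); tank 1 never drops to <=2
Tank 1 never reaches <=2 within 15 steps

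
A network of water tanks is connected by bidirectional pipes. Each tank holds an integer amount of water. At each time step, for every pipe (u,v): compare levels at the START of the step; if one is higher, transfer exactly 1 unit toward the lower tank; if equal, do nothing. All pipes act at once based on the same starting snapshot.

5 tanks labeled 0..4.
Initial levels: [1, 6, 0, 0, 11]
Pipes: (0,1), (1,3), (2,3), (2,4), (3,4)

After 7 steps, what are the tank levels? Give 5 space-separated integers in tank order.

Answer: 2 4 4 3 5

Derivation:
Step 1: flows [1->0,1->3,2=3,4->2,4->3] -> levels [2 4 1 2 9]
Step 2: flows [1->0,1->3,3->2,4->2,4->3] -> levels [3 2 3 3 7]
Step 3: flows [0->1,3->1,2=3,4->2,4->3] -> levels [2 4 4 3 5]
Step 4: flows [1->0,1->3,2->3,4->2,4->3] -> levels [3 2 4 6 3]
Step 5: flows [0->1,3->1,3->2,2->4,3->4] -> levels [2 4 4 3 5]
  -> period-2 cycle: step 5 state = step 3 state
  -> state at step 7: (7-3) mod 2 = 0, same as step 3 -> [2 4 4 3 5]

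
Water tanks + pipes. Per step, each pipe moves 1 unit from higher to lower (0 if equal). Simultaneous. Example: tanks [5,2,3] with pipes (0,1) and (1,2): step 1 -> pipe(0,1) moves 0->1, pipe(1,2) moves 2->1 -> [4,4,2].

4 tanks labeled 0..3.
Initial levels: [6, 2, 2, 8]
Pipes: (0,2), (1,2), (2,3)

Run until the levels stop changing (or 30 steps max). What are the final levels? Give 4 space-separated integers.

Step 1: flows [0->2,1=2,3->2] -> levels [5 2 4 7]
Step 2: flows [0->2,2->1,3->2] -> levels [4 3 5 6]
Step 3: flows [2->0,2->1,3->2] -> levels [5 4 4 5]
Step 4: flows [0->2,1=2,3->2] -> levels [4 4 6 4]
Step 5: flows [2->0,2->1,2->3] -> levels [5 5 3 5]
Step 6: flows [0->2,1->2,3->2] -> levels [4 4 6 4]
  -> period-2 cycle: step 6 state = step 4 state; never stabilizes
  -> state at step 30: (30-4) mod 2 = 0, same as step 4 -> [4 4 6 4]

Answer: 4 4 6 4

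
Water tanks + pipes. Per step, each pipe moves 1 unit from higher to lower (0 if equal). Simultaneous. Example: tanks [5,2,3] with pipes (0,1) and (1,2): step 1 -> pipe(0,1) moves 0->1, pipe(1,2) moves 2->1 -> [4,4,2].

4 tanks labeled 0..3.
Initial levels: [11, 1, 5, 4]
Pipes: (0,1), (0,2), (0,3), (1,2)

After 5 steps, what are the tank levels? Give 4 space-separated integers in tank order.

Answer: 6 5 5 5

Derivation:
Step 1: flows [0->1,0->2,0->3,2->1] -> levels [8 3 5 5]
Step 2: flows [0->1,0->2,0->3,2->1] -> levels [5 5 5 6]
Step 3: flows [0=1,0=2,3->0,1=2] -> levels [6 5 5 5]
Step 4: flows [0->1,0->2,0->3,1=2] -> levels [3 6 6 6]
Step 5: flows [1->0,2->0,3->0,1=2] -> levels [6 5 5 5]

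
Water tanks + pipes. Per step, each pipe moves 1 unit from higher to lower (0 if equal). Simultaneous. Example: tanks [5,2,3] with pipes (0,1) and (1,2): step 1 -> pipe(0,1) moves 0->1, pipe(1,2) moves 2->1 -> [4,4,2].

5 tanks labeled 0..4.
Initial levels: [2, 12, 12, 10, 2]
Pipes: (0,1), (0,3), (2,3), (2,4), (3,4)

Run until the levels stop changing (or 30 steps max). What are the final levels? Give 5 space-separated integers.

Step 1: flows [1->0,3->0,2->3,2->4,3->4] -> levels [4 11 10 9 4]
Step 2: flows [1->0,3->0,2->3,2->4,3->4] -> levels [6 10 8 8 6]
Step 3: flows [1->0,3->0,2=3,2->4,3->4] -> levels [8 9 7 6 8]
Step 4: flows [1->0,0->3,2->3,4->2,4->3] -> levels [8 8 7 9 6]
Step 5: flows [0=1,3->0,3->2,2->4,3->4] -> levels [9 8 7 6 8]
Step 6: flows [0->1,0->3,2->3,4->2,4->3] -> levels [7 9 7 9 6]
Step 7: flows [1->0,3->0,3->2,2->4,3->4] -> levels [9 8 7 6 8]
  -> period-2 cycle: step 7 state = step 5 state; never stabilizes
  -> state at step 30: (30-5) mod 2 = 1, same as step 6 -> [7 9 7 9 6]

Answer: 7 9 7 9 6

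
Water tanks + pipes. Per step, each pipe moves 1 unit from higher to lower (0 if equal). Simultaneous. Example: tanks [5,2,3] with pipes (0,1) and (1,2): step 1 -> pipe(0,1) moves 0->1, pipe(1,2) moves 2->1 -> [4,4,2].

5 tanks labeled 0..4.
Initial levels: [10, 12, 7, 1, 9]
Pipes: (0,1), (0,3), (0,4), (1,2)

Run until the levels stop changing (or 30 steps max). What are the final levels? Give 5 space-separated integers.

Answer: 9 7 9 7 7

Derivation:
Step 1: flows [1->0,0->3,0->4,1->2] -> levels [9 10 8 2 10]
Step 2: flows [1->0,0->3,4->0,1->2] -> levels [10 8 9 3 9]
Step 3: flows [0->1,0->3,0->4,2->1] -> levels [7 10 8 4 10]
Step 4: flows [1->0,0->3,4->0,1->2] -> levels [8 8 9 5 9]
Step 5: flows [0=1,0->3,4->0,2->1] -> levels [8 9 8 6 8]
Step 6: flows [1->0,0->3,0=4,1->2] -> levels [8 7 9 7 8]
Step 7: flows [0->1,0->3,0=4,2->1] -> levels [6 9 8 8 8]
Step 8: flows [1->0,3->0,4->0,1->2] -> levels [9 7 9 7 7]
Step 9: flows [0->1,0->3,0->4,2->1] -> levels [6 9 8 8 8]
  -> period-2 cycle: step 9 state = step 7 state; never stabilizes
  -> state at step 30: (30-7) mod 2 = 1, same as step 8 -> [9 7 9 7 7]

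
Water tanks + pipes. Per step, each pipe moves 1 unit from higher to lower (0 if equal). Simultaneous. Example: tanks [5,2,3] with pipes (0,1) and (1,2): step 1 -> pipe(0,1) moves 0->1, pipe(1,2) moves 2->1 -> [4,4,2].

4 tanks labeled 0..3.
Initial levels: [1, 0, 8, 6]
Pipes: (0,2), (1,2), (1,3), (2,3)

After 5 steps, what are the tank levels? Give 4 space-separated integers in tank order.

Answer: 4 4 3 4

Derivation:
Step 1: flows [2->0,2->1,3->1,2->3] -> levels [2 2 5 6]
Step 2: flows [2->0,2->1,3->1,3->2] -> levels [3 4 4 4]
Step 3: flows [2->0,1=2,1=3,2=3] -> levels [4 4 3 4]
Step 4: flows [0->2,1->2,1=3,3->2] -> levels [3 3 6 3]
Step 5: flows [2->0,2->1,1=3,2->3] -> levels [4 4 3 4]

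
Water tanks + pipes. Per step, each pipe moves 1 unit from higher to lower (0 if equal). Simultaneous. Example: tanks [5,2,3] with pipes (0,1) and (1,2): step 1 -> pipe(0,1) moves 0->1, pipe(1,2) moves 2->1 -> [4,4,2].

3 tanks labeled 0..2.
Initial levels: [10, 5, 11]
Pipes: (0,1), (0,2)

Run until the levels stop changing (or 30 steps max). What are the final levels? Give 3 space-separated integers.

Step 1: flows [0->1,2->0] -> levels [10 6 10]
Step 2: flows [0->1,0=2] -> levels [9 7 10]
Step 3: flows [0->1,2->0] -> levels [9 8 9]
Step 4: flows [0->1,0=2] -> levels [8 9 9]
Step 5: flows [1->0,2->0] -> levels [10 8 8]
Step 6: flows [0->1,0->2] -> levels [8 9 9]
  -> period-2 cycle: step 6 state = step 4 state; never stabilizes
  -> state at step 30: (30-4) mod 2 = 0, same as step 4 -> [8 9 9]

Answer: 8 9 9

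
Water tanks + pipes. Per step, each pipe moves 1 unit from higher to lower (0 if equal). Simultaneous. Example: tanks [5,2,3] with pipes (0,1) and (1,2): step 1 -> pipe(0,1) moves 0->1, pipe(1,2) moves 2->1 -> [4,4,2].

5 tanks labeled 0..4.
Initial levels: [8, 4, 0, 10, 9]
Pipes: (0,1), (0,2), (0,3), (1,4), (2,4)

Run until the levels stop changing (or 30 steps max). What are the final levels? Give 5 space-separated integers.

Step 1: flows [0->1,0->2,3->0,4->1,4->2] -> levels [7 6 2 9 7]
Step 2: flows [0->1,0->2,3->0,4->1,4->2] -> levels [6 8 4 8 5]
Step 3: flows [1->0,0->2,3->0,1->4,4->2] -> levels [7 6 6 7 5]
Step 4: flows [0->1,0->2,0=3,1->4,2->4] -> levels [5 6 6 7 7]
Step 5: flows [1->0,2->0,3->0,4->1,4->2] -> levels [8 6 6 6 5]
Step 6: flows [0->1,0->2,0->3,1->4,2->4] -> levels [5 6 6 7 7]
  -> period-2 cycle: step 6 state = step 4 state; never stabilizes
  -> state at step 30: (30-4) mod 2 = 0, same as step 4 -> [5 6 6 7 7]

Answer: 5 6 6 7 7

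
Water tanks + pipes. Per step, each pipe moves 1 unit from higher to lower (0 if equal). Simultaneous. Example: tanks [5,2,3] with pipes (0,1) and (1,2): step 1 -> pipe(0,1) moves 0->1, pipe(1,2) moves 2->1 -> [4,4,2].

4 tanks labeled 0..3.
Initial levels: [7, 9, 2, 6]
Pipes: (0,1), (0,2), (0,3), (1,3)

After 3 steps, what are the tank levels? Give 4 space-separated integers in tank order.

Answer: 5 6 5 8

Derivation:
Step 1: flows [1->0,0->2,0->3,1->3] -> levels [6 7 3 8]
Step 2: flows [1->0,0->2,3->0,3->1] -> levels [7 7 4 6]
Step 3: flows [0=1,0->2,0->3,1->3] -> levels [5 6 5 8]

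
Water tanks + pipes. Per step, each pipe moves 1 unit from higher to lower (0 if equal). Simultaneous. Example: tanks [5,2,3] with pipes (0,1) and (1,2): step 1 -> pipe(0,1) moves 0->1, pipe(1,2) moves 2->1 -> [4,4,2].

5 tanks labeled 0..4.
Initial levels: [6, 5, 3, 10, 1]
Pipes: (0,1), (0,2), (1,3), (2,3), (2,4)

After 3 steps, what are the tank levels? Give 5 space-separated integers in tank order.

Answer: 5 5 5 6 4

Derivation:
Step 1: flows [0->1,0->2,3->1,3->2,2->4] -> levels [4 7 4 8 2]
Step 2: flows [1->0,0=2,3->1,3->2,2->4] -> levels [5 7 4 6 3]
Step 3: flows [1->0,0->2,1->3,3->2,2->4] -> levels [5 5 5 6 4]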